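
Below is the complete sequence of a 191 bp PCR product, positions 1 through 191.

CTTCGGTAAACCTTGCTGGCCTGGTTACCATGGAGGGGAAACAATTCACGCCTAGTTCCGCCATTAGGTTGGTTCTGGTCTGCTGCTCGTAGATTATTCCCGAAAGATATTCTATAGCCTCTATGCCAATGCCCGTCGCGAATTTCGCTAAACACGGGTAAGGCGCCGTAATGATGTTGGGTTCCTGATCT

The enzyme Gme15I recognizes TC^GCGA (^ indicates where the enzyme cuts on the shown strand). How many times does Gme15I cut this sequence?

1

TCGCGA occurs starting at position 136.
Gme15I cuts at 1 site.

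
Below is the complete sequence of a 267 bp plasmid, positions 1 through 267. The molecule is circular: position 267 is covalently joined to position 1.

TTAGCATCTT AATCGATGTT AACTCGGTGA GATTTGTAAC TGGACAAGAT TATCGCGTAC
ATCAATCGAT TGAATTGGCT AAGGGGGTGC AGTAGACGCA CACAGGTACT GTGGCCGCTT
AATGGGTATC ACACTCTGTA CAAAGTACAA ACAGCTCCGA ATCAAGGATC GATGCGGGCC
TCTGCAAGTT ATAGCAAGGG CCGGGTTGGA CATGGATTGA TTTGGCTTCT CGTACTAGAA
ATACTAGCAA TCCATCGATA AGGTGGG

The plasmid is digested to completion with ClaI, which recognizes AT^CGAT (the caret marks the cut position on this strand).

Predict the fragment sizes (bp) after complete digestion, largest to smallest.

103, 86, 53, 25 bp

ClaI sites (ATCGAT) start at positions 12, 65, 168, 254.
ClaI cuts after base 2 of each site, so after positions 13, 66, 169, 255.
Circular molecule, 4 cuts → 4 fragments:
  14–66 → 53 bp
  67–169 → 103 bp
  170–255 → 86 bp
  256–267 then 1–13 → 12 + 13 = 25 bp
Sorted largest to smallest: 103, 86, 53, 25 bp.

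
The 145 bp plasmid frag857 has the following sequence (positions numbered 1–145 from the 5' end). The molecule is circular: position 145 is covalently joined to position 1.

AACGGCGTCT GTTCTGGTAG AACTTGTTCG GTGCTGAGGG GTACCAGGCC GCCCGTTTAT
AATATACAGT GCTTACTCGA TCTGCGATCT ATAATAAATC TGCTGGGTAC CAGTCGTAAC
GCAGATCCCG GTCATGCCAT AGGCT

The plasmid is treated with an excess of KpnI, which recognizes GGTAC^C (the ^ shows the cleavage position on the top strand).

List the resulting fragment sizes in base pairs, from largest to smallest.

79, 66 bp

KpnI sites (GGTACC) start at positions 40, 106.
KpnI cuts after base 5 of each site (before the last base), so after positions 44, 110.
Circular molecule, 2 cuts → 2 fragments:
  45–110 → 66 bp
  111–145 then 1–44 → 35 + 44 = 79 bp
Sorted largest to smallest: 79, 66 bp.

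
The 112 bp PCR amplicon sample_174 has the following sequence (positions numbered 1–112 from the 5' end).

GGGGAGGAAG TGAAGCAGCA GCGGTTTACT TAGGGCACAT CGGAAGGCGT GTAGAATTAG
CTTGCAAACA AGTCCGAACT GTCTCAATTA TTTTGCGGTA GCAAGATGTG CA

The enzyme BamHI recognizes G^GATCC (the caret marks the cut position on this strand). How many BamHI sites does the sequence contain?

No occurrence of GGATCC is present in the sequence.
BamHI does not cut: 0 sites.

0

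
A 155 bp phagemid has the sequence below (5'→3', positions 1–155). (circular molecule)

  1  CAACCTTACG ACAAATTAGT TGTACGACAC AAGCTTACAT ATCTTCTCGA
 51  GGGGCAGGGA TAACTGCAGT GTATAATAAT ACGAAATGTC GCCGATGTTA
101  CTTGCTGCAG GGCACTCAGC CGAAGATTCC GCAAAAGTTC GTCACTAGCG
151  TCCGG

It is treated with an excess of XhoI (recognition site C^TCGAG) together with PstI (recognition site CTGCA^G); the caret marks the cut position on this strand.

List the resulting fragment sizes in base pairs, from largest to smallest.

92, 41, 22 bp

The XhoI site (CTCGAG) starts at position 46.
XhoI cuts after the first base of each site, so after position 46.
PstI sites (CTGCAG) start at positions 64, 105.
PstI cuts after base 5 of each site (before the last base), so after positions 68, 109.
Combined cut positions: 46, 68, 109.
Circular molecule, 3 cuts → 3 fragments:
  47–68 → 22 bp
  69–109 → 41 bp
  110–155 then 1–46 → 46 + 46 = 92 bp
Sorted largest to smallest: 92, 41, 22 bp.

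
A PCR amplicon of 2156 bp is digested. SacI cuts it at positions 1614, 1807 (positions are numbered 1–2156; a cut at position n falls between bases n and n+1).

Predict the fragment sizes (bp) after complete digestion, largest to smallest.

1614, 349, 193 bp

Linear molecule, 2 cuts → 3 fragments:
  1614 − 0 = 1614 bp
  1807 − 1614 = 193 bp
  2156 − 1807 = 349 bp
Sorted largest to smallest: 1614, 349, 193 bp.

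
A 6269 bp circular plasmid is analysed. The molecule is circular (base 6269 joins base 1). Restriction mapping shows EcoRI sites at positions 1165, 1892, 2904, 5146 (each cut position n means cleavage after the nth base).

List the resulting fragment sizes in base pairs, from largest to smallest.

2288, 2242, 1012, 727 bp

Circular molecule, 4 cuts → 4 fragments:
  1892 − 1165 = 727 bp
  2904 − 1892 = 1012 bp
  5146 − 2904 = 2242 bp
  wrap: 6269 − 5146 + 1165 = 2288 bp
Sorted largest to smallest: 2288, 2242, 1012, 727 bp.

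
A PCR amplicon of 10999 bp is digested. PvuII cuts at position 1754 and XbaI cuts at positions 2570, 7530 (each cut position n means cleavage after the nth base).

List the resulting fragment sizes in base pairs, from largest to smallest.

4960, 3469, 1754, 816 bp

Combined cut positions (sorted): 1754, 2570, 7530.
Linear molecule, 3 cuts → 4 fragments:
  1754 − 0 = 1754 bp
  2570 − 1754 = 816 bp
  7530 − 2570 = 4960 bp
  10999 − 7530 = 3469 bp
Sorted largest to smallest: 4960, 3469, 1754, 816 bp.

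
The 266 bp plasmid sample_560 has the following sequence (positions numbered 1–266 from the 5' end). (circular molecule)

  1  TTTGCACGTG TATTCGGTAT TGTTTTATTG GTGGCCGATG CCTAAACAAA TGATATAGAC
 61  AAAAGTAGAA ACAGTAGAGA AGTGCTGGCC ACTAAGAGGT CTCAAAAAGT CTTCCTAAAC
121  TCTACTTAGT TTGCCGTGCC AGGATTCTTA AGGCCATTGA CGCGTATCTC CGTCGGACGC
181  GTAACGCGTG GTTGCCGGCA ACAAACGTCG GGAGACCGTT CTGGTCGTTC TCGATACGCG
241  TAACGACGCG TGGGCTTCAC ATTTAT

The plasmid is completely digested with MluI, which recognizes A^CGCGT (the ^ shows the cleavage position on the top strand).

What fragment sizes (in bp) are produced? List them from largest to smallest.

MluI sites (ACGCGT) start at positions 160, 177, 184, 236, 246.
MluI cuts after the first base of each site, so after positions 160, 177, 184, 236, 246.
Circular molecule, 5 cuts → 5 fragments:
  161–177 → 17 bp
  178–184 → 7 bp
  185–236 → 52 bp
  237–246 → 10 bp
  247–266 then 1–160 → 20 + 160 = 180 bp
Sorted largest to smallest: 180, 52, 17, 10, 7 bp.

180, 52, 17, 10, 7 bp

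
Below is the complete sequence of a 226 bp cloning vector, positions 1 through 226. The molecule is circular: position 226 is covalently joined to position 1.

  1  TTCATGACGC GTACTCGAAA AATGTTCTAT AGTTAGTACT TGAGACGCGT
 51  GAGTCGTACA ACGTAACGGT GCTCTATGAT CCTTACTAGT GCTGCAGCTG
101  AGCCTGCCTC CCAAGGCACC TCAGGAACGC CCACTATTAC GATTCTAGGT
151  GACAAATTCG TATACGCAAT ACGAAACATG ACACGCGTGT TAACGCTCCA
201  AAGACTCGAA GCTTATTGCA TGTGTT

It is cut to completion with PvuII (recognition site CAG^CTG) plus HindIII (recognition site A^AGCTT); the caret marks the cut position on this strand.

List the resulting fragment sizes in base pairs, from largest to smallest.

The PvuII site (CAGCTG) starts at position 95.
PvuII cuts after base 3 of each site, so after position 97.
The HindIII site (AAGCTT) starts at position 209.
HindIII cuts after the first base of each site, so after position 209.
Combined cut positions: 97, 209.
Circular molecule, 2 cuts → 2 fragments:
  98–209 → 112 bp
  210–226 then 1–97 → 17 + 97 = 114 bp
Sorted largest to smallest: 114, 112 bp.

114, 112 bp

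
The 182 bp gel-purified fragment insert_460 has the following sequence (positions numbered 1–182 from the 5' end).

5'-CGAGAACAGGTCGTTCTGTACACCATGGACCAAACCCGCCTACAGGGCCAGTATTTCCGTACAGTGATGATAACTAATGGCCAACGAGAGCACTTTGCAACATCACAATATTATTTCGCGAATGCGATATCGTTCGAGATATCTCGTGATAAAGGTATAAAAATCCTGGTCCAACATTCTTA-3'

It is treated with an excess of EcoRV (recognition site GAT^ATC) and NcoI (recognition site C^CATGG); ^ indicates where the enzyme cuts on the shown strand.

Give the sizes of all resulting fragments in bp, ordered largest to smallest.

105, 42, 23, 12 bp

EcoRV sites (GATATC) start at positions 126, 138.
EcoRV cuts after base 3 of each site, so after positions 128, 140.
The NcoI site (CCATGG) starts at position 23.
NcoI cuts after the first base of each site, so after position 23.
Combined cut positions: 23, 128, 140.
Linear molecule, 3 cuts → 4 fragments:
  1–23 → 23 bp
  24–128 → 105 bp
  129–140 → 12 bp
  141–182 → 42 bp
Sorted largest to smallest: 105, 42, 23, 12 bp.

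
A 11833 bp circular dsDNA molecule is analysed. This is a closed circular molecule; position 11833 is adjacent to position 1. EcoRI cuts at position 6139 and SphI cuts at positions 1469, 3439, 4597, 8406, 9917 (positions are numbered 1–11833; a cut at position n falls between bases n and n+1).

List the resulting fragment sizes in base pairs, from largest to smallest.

Combined cut positions (sorted): 1469, 3439, 4597, 6139, 8406, 9917.
Circular molecule, 6 cuts → 6 fragments:
  3439 − 1469 = 1970 bp
  4597 − 3439 = 1158 bp
  6139 − 4597 = 1542 bp
  8406 − 6139 = 2267 bp
  9917 − 8406 = 1511 bp
  wrap: 11833 − 9917 + 1469 = 3385 bp
Sorted largest to smallest: 3385, 2267, 1970, 1542, 1511, 1158 bp.

3385, 2267, 1970, 1542, 1511, 1158 bp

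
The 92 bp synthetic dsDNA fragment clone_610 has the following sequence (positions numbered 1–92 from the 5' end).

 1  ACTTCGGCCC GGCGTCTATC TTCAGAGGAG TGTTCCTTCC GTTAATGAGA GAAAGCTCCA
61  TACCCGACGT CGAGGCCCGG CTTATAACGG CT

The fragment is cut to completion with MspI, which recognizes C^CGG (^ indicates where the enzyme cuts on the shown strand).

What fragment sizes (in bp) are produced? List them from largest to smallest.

MspI sites (CCGG) start at positions 9, 77.
MspI cuts after the first base of each site, so after positions 9, 77.
Linear molecule, 2 cuts → 3 fragments:
  1–9 → 9 bp
  10–77 → 68 bp
  78–92 → 15 bp
Sorted largest to smallest: 68, 15, 9 bp.

68, 15, 9 bp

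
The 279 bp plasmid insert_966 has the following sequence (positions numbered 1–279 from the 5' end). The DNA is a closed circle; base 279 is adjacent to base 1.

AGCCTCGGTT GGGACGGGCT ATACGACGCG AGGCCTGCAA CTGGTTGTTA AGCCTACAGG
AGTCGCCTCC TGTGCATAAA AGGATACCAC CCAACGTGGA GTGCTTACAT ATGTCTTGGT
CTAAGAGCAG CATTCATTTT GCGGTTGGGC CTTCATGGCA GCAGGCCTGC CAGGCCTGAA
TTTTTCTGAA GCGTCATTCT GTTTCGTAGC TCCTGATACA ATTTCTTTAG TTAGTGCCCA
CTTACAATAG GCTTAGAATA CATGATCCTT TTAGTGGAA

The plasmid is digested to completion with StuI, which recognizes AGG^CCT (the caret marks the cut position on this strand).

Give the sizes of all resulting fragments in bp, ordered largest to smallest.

StuI sites (AGGCCT) start at positions 31, 163, 172.
StuI cuts after base 3 of each site, so after positions 33, 165, 174.
Circular molecule, 3 cuts → 3 fragments:
  34–165 → 132 bp
  166–174 → 9 bp
  175–279 then 1–33 → 105 + 33 = 138 bp
Sorted largest to smallest: 138, 132, 9 bp.

138, 132, 9 bp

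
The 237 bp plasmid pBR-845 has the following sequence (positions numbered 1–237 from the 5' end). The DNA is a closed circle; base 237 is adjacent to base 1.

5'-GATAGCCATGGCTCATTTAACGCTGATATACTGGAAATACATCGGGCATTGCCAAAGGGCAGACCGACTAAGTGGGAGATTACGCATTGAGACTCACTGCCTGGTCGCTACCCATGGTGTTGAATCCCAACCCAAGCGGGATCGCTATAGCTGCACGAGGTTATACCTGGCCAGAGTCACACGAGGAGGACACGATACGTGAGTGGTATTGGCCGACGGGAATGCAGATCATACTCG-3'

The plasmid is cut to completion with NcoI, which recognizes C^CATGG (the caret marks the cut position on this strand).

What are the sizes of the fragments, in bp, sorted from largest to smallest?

131, 106 bp

NcoI sites (CCATGG) start at positions 6, 112.
NcoI cuts after the first base of each site, so after positions 6, 112.
Circular molecule, 2 cuts → 2 fragments:
  7–112 → 106 bp
  113–237 then 1–6 → 125 + 6 = 131 bp
Sorted largest to smallest: 131, 106 bp.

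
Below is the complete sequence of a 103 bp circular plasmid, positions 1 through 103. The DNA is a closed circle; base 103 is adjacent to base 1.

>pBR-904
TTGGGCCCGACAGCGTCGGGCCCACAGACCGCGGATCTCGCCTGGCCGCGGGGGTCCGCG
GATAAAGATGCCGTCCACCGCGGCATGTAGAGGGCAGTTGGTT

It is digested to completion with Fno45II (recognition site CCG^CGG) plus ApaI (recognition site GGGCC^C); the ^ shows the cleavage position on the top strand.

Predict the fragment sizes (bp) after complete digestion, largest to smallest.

30, 22, 17, 15, 10, 9 bp

Fno45II sites (CCGCGG) start at positions 29, 46, 56, 78.
Fno45II cuts after base 3 of each site, so after positions 31, 48, 58, 80.
ApaI sites (GGGCCC) start at positions 3, 18.
ApaI cuts after base 5 of each site (before the last base), so after positions 7, 22.
Combined cut positions: 7, 22, 31, 48, 58, 80.
Circular molecule, 6 cuts → 6 fragments:
  8–22 → 15 bp
  23–31 → 9 bp
  32–48 → 17 bp
  49–58 → 10 bp
  59–80 → 22 bp
  81–103 then 1–7 → 23 + 7 = 30 bp
Sorted largest to smallest: 30, 22, 17, 15, 10, 9 bp.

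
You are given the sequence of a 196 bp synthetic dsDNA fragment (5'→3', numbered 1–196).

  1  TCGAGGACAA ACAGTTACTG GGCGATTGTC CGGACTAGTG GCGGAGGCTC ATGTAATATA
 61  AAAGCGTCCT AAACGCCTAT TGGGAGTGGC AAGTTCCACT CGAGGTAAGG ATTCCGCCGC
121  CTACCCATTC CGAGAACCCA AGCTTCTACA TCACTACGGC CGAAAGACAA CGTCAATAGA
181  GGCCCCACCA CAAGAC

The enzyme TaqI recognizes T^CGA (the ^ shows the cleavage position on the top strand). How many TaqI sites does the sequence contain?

TCGA occurs starting at positions 1, 100.
TaqI cuts at 2 sites.

2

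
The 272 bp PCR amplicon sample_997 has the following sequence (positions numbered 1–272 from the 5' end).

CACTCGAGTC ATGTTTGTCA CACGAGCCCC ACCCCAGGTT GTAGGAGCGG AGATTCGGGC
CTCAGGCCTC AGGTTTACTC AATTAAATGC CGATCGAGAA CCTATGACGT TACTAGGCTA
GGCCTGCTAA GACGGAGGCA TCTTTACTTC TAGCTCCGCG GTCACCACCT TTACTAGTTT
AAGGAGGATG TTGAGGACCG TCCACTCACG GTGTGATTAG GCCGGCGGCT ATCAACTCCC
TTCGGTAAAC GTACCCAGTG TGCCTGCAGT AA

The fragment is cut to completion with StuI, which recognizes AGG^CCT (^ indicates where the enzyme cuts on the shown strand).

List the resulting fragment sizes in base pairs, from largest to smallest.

StuI sites (AGGCCT) start at positions 64, 120.
StuI cuts after base 3 of each site, so after positions 66, 122.
Linear molecule, 2 cuts → 3 fragments:
  1–66 → 66 bp
  67–122 → 56 bp
  123–272 → 150 bp
Sorted largest to smallest: 150, 66, 56 bp.

150, 66, 56 bp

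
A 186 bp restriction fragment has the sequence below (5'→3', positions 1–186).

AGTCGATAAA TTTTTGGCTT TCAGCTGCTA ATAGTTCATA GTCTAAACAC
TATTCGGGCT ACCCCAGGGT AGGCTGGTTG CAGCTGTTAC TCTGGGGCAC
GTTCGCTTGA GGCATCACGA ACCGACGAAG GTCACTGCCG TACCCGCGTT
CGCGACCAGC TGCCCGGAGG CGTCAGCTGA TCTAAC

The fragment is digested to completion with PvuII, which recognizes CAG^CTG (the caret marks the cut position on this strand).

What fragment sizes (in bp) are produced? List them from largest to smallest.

PvuII sites (CAGCTG) start at positions 22, 81, 157, 174.
PvuII cuts after base 3 of each site, so after positions 24, 83, 159, 176.
Linear molecule, 4 cuts → 5 fragments:
  1–24 → 24 bp
  25–83 → 59 bp
  84–159 → 76 bp
  160–176 → 17 bp
  177–186 → 10 bp
Sorted largest to smallest: 76, 59, 24, 17, 10 bp.

76, 59, 24, 17, 10 bp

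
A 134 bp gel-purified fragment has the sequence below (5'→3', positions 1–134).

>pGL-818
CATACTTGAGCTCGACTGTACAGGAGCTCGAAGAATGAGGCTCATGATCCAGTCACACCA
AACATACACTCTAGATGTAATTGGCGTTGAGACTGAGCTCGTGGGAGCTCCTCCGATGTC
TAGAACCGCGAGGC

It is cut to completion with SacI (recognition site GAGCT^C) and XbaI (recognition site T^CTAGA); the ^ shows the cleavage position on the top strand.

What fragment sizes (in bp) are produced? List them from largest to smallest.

42, 29, 16, 15, 12, 10, 10 bp

SacI sites (GAGCTC) start at positions 8, 24, 95, 105.
SacI cuts after base 5 of each site (before the last base), so after positions 12, 28, 99, 109.
XbaI sites (TCTAGA) start at positions 70, 119.
XbaI cuts after the first base of each site, so after positions 70, 119.
Combined cut positions: 12, 28, 70, 99, 109, 119.
Linear molecule, 6 cuts → 7 fragments:
  1–12 → 12 bp
  13–28 → 16 bp
  29–70 → 42 bp
  71–99 → 29 bp
  100–109 → 10 bp
  110–119 → 10 bp
  120–134 → 15 bp
Sorted largest to smallest: 42, 29, 16, 15, 12, 10, 10 bp.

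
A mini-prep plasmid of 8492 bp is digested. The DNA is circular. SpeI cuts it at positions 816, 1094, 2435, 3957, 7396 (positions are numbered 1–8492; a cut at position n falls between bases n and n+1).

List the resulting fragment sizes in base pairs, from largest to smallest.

3439, 1912, 1522, 1341, 278 bp

Circular molecule, 5 cuts → 5 fragments:
  1094 − 816 = 278 bp
  2435 − 1094 = 1341 bp
  3957 − 2435 = 1522 bp
  7396 − 3957 = 3439 bp
  wrap: 8492 − 7396 + 816 = 1912 bp
Sorted largest to smallest: 3439, 1912, 1522, 1341, 278 bp.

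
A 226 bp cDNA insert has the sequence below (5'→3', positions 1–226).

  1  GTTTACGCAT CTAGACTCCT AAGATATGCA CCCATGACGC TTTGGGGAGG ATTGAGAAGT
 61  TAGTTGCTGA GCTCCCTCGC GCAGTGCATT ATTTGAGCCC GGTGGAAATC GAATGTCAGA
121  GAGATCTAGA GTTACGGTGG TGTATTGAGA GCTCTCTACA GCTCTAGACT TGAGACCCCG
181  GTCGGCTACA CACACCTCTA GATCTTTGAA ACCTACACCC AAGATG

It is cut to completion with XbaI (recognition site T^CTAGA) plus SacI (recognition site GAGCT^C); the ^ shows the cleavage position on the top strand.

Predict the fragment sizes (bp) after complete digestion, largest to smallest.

XbaI sites (TCTAGA) start at positions 10, 125, 163, 197.
XbaI cuts after the first base of each site, so after positions 10, 125, 163, 197.
SacI sites (GAGCTC) start at positions 69, 149.
SacI cuts after base 5 of each site (before the last base), so after positions 73, 153.
Combined cut positions: 10, 73, 125, 153, 163, 197.
Linear molecule, 6 cuts → 7 fragments:
  1–10 → 10 bp
  11–73 → 63 bp
  74–125 → 52 bp
  126–153 → 28 bp
  154–163 → 10 bp
  164–197 → 34 bp
  198–226 → 29 bp
Sorted largest to smallest: 63, 52, 34, 29, 28, 10, 10 bp.

63, 52, 34, 29, 28, 10, 10 bp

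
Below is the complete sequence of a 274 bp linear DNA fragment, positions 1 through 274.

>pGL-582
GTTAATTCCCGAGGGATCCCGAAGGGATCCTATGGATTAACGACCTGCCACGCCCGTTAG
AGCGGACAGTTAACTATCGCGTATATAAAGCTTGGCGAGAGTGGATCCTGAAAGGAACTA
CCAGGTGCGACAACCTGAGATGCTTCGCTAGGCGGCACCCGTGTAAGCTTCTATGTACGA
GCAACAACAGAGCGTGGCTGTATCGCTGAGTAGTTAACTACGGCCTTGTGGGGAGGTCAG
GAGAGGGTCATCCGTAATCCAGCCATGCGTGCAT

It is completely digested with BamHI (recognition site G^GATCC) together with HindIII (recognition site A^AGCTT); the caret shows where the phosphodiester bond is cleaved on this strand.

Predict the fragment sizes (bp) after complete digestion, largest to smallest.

BamHI sites (GGATCC) start at positions 14, 25, 103.
BamHI cuts after the first base of each site, so after positions 14, 25, 103.
HindIII sites (AAGCTT) start at positions 88, 165.
HindIII cuts after the first base of each site, so after positions 88, 165.
Combined cut positions: 14, 25, 88, 103, 165.
Linear molecule, 5 cuts → 6 fragments:
  1–14 → 14 bp
  15–25 → 11 bp
  26–88 → 63 bp
  89–103 → 15 bp
  104–165 → 62 bp
  166–274 → 109 bp
Sorted largest to smallest: 109, 63, 62, 15, 14, 11 bp.

109, 63, 62, 15, 14, 11 bp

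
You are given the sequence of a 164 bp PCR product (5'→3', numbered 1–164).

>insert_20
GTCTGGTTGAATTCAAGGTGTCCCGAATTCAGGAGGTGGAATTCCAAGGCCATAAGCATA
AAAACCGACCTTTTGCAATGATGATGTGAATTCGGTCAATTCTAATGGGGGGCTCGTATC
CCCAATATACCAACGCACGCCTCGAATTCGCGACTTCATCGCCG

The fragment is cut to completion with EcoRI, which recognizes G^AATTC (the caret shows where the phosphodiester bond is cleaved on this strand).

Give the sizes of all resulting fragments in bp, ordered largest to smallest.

56, 49, 20, 16, 14, 9 bp

EcoRI sites (GAATTC) start at positions 9, 25, 39, 88, 144.
EcoRI cuts after the first base of each site, so after positions 9, 25, 39, 88, 144.
Linear molecule, 5 cuts → 6 fragments:
  1–9 → 9 bp
  10–25 → 16 bp
  26–39 → 14 bp
  40–88 → 49 bp
  89–144 → 56 bp
  145–164 → 20 bp
Sorted largest to smallest: 56, 49, 20, 16, 14, 9 bp.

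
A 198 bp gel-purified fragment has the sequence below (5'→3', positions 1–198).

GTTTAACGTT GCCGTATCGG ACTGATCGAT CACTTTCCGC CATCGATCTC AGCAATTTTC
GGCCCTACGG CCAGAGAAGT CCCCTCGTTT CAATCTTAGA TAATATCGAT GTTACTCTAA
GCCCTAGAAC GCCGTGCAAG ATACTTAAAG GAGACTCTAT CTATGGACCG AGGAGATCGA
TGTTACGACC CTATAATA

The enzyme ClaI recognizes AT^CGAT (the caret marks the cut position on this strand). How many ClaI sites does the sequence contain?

ATCGAT occurs starting at positions 25, 42, 105, 176.
ClaI cuts at 4 sites.

4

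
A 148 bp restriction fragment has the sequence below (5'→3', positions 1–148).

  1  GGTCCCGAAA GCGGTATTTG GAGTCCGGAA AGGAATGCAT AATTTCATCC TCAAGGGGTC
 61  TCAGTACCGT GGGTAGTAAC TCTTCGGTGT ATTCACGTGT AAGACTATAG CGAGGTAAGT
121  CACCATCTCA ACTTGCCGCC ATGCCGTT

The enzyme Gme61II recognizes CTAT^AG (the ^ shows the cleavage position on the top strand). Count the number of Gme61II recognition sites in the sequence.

1

CTATAG occurs starting at position 105.
Gme61II cuts at 1 site.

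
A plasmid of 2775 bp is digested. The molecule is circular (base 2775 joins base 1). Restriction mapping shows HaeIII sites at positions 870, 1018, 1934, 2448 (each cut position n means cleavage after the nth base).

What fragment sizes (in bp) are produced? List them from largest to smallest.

Circular molecule, 4 cuts → 4 fragments:
  1018 − 870 = 148 bp
  1934 − 1018 = 916 bp
  2448 − 1934 = 514 bp
  wrap: 2775 − 2448 + 870 = 1197 bp
Sorted largest to smallest: 1197, 916, 514, 148 bp.

1197, 916, 514, 148 bp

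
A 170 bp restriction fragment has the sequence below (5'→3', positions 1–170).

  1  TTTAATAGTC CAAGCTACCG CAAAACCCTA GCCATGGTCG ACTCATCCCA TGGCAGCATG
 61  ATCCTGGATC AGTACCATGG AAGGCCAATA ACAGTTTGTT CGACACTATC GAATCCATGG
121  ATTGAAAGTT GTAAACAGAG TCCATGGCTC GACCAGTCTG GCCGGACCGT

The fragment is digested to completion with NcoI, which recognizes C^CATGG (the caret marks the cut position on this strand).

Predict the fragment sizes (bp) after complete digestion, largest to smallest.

40, 32, 28, 27, 27, 16 bp

NcoI sites (CCATGG) start at positions 32, 48, 75, 115, 142.
NcoI cuts after the first base of each site, so after positions 32, 48, 75, 115, 142.
Linear molecule, 5 cuts → 6 fragments:
  1–32 → 32 bp
  33–48 → 16 bp
  49–75 → 27 bp
  76–115 → 40 bp
  116–142 → 27 bp
  143–170 → 28 bp
Sorted largest to smallest: 40, 32, 28, 27, 27, 16 bp.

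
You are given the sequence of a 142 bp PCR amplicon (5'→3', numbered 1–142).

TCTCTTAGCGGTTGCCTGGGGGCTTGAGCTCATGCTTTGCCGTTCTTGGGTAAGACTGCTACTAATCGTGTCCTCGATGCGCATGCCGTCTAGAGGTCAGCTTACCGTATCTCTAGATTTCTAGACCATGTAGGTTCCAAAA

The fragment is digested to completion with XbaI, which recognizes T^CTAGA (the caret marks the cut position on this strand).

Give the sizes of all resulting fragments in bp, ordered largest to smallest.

XbaI sites (TCTAGA) start at positions 89, 112, 120.
XbaI cuts after the first base of each site, so after positions 89, 112, 120.
Linear molecule, 3 cuts → 4 fragments:
  1–89 → 89 bp
  90–112 → 23 bp
  113–120 → 8 bp
  121–142 → 22 bp
Sorted largest to smallest: 89, 23, 22, 8 bp.

89, 23, 22, 8 bp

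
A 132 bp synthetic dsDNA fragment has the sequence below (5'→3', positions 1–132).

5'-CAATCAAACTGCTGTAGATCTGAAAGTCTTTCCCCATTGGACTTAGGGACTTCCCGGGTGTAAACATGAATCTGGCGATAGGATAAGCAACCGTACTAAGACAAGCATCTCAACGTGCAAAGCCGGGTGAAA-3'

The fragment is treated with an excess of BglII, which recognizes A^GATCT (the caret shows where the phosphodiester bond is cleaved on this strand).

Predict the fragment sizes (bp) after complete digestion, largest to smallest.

The BglII site (AGATCT) starts at position 16.
BglII cuts after the first base of each site, so after position 16.
Linear molecule, 1 cut → 2 fragments:
  1–16 → 16 bp
  17–132 → 116 bp
Sorted largest to smallest: 116, 16 bp.

116, 16 bp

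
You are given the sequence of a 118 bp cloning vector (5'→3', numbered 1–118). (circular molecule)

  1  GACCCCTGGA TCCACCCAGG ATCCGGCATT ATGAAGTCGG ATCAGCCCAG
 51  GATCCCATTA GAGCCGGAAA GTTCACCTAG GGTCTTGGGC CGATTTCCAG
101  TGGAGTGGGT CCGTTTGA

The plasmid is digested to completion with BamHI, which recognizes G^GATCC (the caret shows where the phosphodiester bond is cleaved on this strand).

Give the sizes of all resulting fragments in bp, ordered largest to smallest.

76, 31, 11 bp

BamHI sites (GGATCC) start at positions 8, 19, 50.
BamHI cuts after the first base of each site, so after positions 8, 19, 50.
Circular molecule, 3 cuts → 3 fragments:
  9–19 → 11 bp
  20–50 → 31 bp
  51–118 then 1–8 → 68 + 8 = 76 bp
Sorted largest to smallest: 76, 31, 11 bp.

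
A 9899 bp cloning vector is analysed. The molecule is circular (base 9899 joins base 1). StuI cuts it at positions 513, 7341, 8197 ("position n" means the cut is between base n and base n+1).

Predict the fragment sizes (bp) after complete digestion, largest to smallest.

6828, 2215, 856 bp

Circular molecule, 3 cuts → 3 fragments:
  7341 − 513 = 6828 bp
  8197 − 7341 = 856 bp
  wrap: 9899 − 8197 + 513 = 2215 bp
Sorted largest to smallest: 6828, 2215, 856 bp.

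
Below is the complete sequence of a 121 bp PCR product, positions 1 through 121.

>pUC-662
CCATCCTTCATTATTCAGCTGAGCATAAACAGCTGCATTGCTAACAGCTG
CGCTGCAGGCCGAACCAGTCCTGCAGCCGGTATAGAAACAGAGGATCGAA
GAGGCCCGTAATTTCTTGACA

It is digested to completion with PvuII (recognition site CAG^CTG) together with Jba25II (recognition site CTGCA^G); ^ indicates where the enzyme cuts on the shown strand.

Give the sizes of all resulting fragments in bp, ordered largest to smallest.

PvuII sites (CAGCTG) start at positions 16, 30, 45.
PvuII cuts after base 3 of each site, so after positions 18, 32, 47.
Jba25II sites (CTGCAG) start at positions 53, 71.
Jba25II cuts after base 5 of each site (before the last base), so after positions 57, 75.
Combined cut positions: 18, 32, 47, 57, 75.
Linear molecule, 5 cuts → 6 fragments:
  1–18 → 18 bp
  19–32 → 14 bp
  33–47 → 15 bp
  48–57 → 10 bp
  58–75 → 18 bp
  76–121 → 46 bp
Sorted largest to smallest: 46, 18, 18, 15, 14, 10 bp.

46, 18, 18, 15, 14, 10 bp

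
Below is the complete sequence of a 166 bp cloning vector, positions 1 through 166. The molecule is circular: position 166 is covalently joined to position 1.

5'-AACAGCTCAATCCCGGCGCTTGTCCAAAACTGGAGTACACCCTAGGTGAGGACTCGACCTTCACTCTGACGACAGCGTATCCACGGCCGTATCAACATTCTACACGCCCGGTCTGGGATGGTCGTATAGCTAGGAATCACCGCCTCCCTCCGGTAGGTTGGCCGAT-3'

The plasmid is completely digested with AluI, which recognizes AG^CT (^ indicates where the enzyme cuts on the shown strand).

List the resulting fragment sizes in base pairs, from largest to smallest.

124, 42 bp

AluI sites (AGCT) start at positions 4, 128.
AluI cuts after base 2 of each site, so after positions 5, 129.
Circular molecule, 2 cuts → 2 fragments:
  6–129 → 124 bp
  130–166 then 1–5 → 37 + 5 = 42 bp
Sorted largest to smallest: 124, 42 bp.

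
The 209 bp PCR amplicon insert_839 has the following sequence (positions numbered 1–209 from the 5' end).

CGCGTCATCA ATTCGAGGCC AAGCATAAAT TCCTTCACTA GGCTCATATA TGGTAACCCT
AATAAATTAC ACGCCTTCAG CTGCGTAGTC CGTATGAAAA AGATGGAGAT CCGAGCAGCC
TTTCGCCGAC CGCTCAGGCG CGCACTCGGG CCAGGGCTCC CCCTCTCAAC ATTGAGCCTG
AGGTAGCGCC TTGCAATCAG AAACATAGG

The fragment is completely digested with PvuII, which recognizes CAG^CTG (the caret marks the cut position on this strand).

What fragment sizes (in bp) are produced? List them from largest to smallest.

The PvuII site (CAGCTG) starts at position 78.
PvuII cuts after base 3 of each site, so after position 80.
Linear molecule, 1 cut → 2 fragments:
  1–80 → 80 bp
  81–209 → 129 bp
Sorted largest to smallest: 129, 80 bp.

129, 80 bp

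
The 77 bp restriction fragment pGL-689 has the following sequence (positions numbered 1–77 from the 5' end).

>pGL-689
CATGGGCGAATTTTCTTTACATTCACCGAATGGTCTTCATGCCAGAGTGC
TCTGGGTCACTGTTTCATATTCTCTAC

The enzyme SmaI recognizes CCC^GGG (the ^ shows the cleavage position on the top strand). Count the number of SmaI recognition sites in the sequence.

No occurrence of CCCGGG is present in the sequence.
SmaI does not cut: 0 sites.

0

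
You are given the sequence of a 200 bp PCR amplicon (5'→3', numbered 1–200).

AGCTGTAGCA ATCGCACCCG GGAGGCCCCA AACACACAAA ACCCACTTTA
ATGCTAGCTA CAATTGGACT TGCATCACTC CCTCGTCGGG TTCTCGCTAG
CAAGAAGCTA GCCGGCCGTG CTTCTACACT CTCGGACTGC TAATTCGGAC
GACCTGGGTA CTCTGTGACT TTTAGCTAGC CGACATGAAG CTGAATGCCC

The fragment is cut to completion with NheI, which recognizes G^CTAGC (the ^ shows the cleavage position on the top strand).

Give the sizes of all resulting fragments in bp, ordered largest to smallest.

68, 53, 43, 25, 11 bp

NheI sites (GCTAGC) start at positions 53, 96, 107, 175.
NheI cuts after the first base of each site, so after positions 53, 96, 107, 175.
Linear molecule, 4 cuts → 5 fragments:
  1–53 → 53 bp
  54–96 → 43 bp
  97–107 → 11 bp
  108–175 → 68 bp
  176–200 → 25 bp
Sorted largest to smallest: 68, 53, 43, 25, 11 bp.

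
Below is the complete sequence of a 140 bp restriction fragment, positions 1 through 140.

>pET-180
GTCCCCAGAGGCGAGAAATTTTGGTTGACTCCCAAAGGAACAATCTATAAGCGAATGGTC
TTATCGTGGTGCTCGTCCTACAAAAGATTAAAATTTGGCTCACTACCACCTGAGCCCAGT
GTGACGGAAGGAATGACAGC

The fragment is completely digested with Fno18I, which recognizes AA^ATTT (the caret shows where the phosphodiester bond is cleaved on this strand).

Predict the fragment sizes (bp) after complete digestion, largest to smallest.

75, 48, 17 bp

Fno18I sites (AAATTT) start at positions 16, 91.
Fno18I cuts after base 2 of each site, so after positions 17, 92.
Linear molecule, 2 cuts → 3 fragments:
  1–17 → 17 bp
  18–92 → 75 bp
  93–140 → 48 bp
Sorted largest to smallest: 75, 48, 17 bp.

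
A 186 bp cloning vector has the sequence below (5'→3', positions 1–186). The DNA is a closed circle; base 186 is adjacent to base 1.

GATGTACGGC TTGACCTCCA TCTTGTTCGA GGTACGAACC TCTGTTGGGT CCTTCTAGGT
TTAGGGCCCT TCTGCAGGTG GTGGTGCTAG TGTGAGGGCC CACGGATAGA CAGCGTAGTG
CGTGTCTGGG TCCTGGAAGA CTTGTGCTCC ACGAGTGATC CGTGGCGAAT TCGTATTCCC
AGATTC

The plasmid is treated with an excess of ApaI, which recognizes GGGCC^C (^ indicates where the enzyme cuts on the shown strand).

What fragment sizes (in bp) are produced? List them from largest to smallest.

154, 32 bp

ApaI sites (GGGCCC) start at positions 64, 96.
ApaI cuts after base 5 of each site (before the last base), so after positions 68, 100.
Circular molecule, 2 cuts → 2 fragments:
  69–100 → 32 bp
  101–186 then 1–68 → 86 + 68 = 154 bp
Sorted largest to smallest: 154, 32 bp.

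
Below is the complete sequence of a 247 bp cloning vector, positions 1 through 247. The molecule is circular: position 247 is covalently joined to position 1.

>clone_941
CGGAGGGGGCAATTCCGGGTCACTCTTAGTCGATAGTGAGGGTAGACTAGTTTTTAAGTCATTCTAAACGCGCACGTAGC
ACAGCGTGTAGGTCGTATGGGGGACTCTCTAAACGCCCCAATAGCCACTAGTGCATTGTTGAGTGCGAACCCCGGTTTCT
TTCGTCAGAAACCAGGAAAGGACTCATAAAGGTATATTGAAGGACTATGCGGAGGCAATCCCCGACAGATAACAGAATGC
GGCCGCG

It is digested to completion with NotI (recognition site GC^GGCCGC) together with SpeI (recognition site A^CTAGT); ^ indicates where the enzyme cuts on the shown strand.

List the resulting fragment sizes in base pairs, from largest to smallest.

113, 81, 53 bp

The NotI site (GCGGCCGC) starts at position 239.
NotI cuts after base 2 of each site, so after position 240.
SpeI sites (ACTAGT) start at positions 46, 127.
SpeI cuts after the first base of each site, so after positions 46, 127.
Combined cut positions: 46, 127, 240.
Circular molecule, 3 cuts → 3 fragments:
  47–127 → 81 bp
  128–240 → 113 bp
  241–247 then 1–46 → 7 + 46 = 53 bp
Sorted largest to smallest: 113, 81, 53 bp.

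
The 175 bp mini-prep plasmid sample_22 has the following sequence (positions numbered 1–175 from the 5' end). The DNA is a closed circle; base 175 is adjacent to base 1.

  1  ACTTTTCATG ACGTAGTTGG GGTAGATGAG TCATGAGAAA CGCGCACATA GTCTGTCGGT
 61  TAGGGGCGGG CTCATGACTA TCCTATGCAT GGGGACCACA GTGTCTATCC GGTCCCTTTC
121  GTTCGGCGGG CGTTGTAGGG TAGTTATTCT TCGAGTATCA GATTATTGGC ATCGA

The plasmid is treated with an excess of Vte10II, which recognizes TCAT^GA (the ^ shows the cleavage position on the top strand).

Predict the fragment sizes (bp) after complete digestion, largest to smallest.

Vte10II sites (TCATGA) start at positions 6, 31, 72.
Vte10II cuts after base 4 of each site, so after positions 9, 34, 75.
Circular molecule, 3 cuts → 3 fragments:
  10–34 → 25 bp
  35–75 → 41 bp
  76–175 then 1–9 → 100 + 9 = 109 bp
Sorted largest to smallest: 109, 41, 25 bp.

109, 41, 25 bp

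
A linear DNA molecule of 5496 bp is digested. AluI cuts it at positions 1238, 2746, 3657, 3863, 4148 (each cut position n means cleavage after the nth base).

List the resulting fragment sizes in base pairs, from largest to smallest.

1508, 1348, 1238, 911, 285, 206 bp

Linear molecule, 5 cuts → 6 fragments:
  1238 − 0 = 1238 bp
  2746 − 1238 = 1508 bp
  3657 − 2746 = 911 bp
  3863 − 3657 = 206 bp
  4148 − 3863 = 285 bp
  5496 − 4148 = 1348 bp
Sorted largest to smallest: 1508, 1348, 1238, 911, 285, 206 bp.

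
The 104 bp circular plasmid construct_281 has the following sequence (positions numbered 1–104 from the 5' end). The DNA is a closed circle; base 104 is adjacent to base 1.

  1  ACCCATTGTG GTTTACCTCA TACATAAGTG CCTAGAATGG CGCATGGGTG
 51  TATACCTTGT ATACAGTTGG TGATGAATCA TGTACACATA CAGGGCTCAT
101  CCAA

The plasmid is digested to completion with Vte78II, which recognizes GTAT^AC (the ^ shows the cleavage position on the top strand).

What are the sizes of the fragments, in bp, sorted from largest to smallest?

95, 9 bp

Vte78II sites (GTATAC) start at positions 50, 59.
Vte78II cuts after base 4 of each site, so after positions 53, 62.
Circular molecule, 2 cuts → 2 fragments:
  54–62 → 9 bp
  63–104 then 1–53 → 42 + 53 = 95 bp
Sorted largest to smallest: 95, 9 bp.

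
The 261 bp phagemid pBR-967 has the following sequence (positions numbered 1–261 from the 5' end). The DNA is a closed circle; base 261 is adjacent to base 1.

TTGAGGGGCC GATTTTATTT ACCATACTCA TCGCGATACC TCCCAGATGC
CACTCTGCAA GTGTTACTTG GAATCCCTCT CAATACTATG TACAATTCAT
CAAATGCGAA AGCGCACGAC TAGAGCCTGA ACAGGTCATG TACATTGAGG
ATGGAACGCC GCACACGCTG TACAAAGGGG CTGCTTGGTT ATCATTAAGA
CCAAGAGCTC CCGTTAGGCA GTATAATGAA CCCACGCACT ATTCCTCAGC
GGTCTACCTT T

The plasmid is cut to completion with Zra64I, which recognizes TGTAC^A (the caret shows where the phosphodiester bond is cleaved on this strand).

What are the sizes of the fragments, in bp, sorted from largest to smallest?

181, 50, 30 bp

Zra64I sites (TGTACA) start at positions 89, 139, 169.
Zra64I cuts after base 5 of each site (before the last base), so after positions 93, 143, 173.
Circular molecule, 3 cuts → 3 fragments:
  94–143 → 50 bp
  144–173 → 30 bp
  174–261 then 1–93 → 88 + 93 = 181 bp
Sorted largest to smallest: 181, 50, 30 bp.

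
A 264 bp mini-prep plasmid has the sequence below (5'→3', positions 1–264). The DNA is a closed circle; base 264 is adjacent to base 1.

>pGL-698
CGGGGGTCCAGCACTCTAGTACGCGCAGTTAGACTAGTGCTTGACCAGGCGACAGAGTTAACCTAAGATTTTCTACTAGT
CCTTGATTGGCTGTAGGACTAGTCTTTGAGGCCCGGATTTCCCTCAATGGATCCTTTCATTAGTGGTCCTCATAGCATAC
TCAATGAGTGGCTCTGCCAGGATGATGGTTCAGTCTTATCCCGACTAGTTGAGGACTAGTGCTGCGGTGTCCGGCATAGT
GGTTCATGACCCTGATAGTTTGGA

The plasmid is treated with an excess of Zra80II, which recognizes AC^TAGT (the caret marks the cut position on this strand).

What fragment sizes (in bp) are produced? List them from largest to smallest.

106, 82, 42, 23, 11 bp

Zra80II sites (ACTAGT) start at positions 33, 75, 98, 204, 215.
Zra80II cuts after base 2 of each site, so after positions 34, 76, 99, 205, 216.
Circular molecule, 5 cuts → 5 fragments:
  35–76 → 42 bp
  77–99 → 23 bp
  100–205 → 106 bp
  206–216 → 11 bp
  217–264 then 1–34 → 48 + 34 = 82 bp
Sorted largest to smallest: 106, 82, 42, 23, 11 bp.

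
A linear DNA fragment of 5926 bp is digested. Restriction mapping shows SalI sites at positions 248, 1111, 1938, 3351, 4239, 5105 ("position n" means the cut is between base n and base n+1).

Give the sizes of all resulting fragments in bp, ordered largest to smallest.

1413, 888, 866, 863, 827, 821, 248 bp

Linear molecule, 6 cuts → 7 fragments:
  248 − 0 = 248 bp
  1111 − 248 = 863 bp
  1938 − 1111 = 827 bp
  3351 − 1938 = 1413 bp
  4239 − 3351 = 888 bp
  5105 − 4239 = 866 bp
  5926 − 5105 = 821 bp
Sorted largest to smallest: 1413, 888, 866, 863, 827, 821, 248 bp.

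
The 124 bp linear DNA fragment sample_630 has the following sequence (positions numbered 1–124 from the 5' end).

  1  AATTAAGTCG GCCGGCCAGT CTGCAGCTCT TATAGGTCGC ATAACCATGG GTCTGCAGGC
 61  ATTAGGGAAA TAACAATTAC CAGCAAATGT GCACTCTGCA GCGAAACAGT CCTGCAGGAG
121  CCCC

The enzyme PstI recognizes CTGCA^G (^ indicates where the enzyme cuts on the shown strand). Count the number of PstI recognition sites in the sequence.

CTGCAG occurs starting at positions 21, 53, 96, 112.
PstI cuts at 4 sites.

4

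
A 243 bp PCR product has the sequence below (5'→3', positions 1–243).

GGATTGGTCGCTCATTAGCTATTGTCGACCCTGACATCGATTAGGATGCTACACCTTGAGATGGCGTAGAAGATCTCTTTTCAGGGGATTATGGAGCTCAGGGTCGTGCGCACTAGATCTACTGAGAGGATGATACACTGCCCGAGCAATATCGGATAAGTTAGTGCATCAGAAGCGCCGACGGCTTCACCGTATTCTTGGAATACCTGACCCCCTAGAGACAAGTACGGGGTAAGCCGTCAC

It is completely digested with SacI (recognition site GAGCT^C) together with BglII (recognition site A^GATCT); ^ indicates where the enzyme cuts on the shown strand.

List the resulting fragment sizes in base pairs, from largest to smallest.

The SacI site (GAGCTC) starts at position 94.
SacI cuts after base 5 of each site (before the last base), so after position 98.
BglII sites (AGATCT) start at positions 71, 115.
BglII cuts after the first base of each site, so after positions 71, 115.
Combined cut positions: 71, 98, 115.
Linear molecule, 3 cuts → 4 fragments:
  1–71 → 71 bp
  72–98 → 27 bp
  99–115 → 17 bp
  116–243 → 128 bp
Sorted largest to smallest: 128, 71, 27, 17 bp.

128, 71, 27, 17 bp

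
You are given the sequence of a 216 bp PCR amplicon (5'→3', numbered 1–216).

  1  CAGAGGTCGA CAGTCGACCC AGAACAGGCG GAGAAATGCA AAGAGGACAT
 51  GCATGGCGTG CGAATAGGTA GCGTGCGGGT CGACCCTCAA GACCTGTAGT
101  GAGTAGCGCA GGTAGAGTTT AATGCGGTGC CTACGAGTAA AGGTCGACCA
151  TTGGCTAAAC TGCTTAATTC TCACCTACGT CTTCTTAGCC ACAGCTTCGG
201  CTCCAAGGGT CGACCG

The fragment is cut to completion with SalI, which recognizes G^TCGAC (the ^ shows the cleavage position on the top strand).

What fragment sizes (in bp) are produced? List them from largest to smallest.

66, 66, 64, 7, 7, 6 bp

SalI sites (GTCGAC) start at positions 6, 13, 79, 143, 209.
SalI cuts after the first base of each site, so after positions 6, 13, 79, 143, 209.
Linear molecule, 5 cuts → 6 fragments:
  1–6 → 6 bp
  7–13 → 7 bp
  14–79 → 66 bp
  80–143 → 64 bp
  144–209 → 66 bp
  210–216 → 7 bp
Sorted largest to smallest: 66, 66, 64, 7, 7, 6 bp.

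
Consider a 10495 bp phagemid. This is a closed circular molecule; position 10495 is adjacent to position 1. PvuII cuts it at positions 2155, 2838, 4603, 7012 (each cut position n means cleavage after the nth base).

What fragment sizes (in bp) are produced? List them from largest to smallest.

5638, 2409, 1765, 683 bp

Circular molecule, 4 cuts → 4 fragments:
  2838 − 2155 = 683 bp
  4603 − 2838 = 1765 bp
  7012 − 4603 = 2409 bp
  wrap: 10495 − 7012 + 2155 = 5638 bp
Sorted largest to smallest: 5638, 2409, 1765, 683 bp.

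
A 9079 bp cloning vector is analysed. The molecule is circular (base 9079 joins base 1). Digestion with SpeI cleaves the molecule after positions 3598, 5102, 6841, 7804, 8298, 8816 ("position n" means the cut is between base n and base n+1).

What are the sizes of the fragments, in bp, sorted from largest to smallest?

3861, 1739, 1504, 963, 518, 494 bp

Circular molecule, 6 cuts → 6 fragments:
  5102 − 3598 = 1504 bp
  6841 − 5102 = 1739 bp
  7804 − 6841 = 963 bp
  8298 − 7804 = 494 bp
  8816 − 8298 = 518 bp
  wrap: 9079 − 8816 + 3598 = 3861 bp
Sorted largest to smallest: 3861, 1739, 1504, 963, 518, 494 bp.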